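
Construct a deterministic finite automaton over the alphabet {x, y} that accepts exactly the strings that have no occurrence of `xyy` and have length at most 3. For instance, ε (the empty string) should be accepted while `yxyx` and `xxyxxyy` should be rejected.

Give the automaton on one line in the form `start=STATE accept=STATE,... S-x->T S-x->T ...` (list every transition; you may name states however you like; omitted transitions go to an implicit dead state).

start=S0 accept=S0,S1,S2,S3,S4,S5 S0-x->S1 S0-y->S2 S1-x->S3 S1-y->S4 S2-x->S3 S2-y->S3 S3-x->S5 S3-y->S5 S4-x->S5 S4-y->S6 S5-x->S6 S5-y->S6 S6-x->S6 S6-y->S6

Run two small machines in parallel and take their product. One (4 states) tracks partial matches of the forbidden pattern `xyy`; the other (5 states) tracks the input length, saturating at 4. Each combined state is a pair, one component from each; accept when both components accept. After merging equivalent states the machine shrinks.
A 7-state machine:
        x   y  
>* S0   S1  S2 
 * S1   S3  S4 
 * S2   S3  S3 
 * S3   S5  S5 
 * S4   S5  S6 
 * S5   S6  S6 
   S6   S6  S6 
(> = start, * = accepting)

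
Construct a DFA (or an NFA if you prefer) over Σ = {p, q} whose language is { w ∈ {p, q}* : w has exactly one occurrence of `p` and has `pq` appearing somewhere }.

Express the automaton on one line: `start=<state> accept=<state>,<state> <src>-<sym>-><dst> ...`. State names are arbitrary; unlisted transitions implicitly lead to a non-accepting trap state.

start=s0 accept=s3 s0-p->s1 s0-q->s0 s1-p->s2 s1-q->s3 s2-p->s2 s2-q->s2 s3-p->s2 s3-q->s3

Run two small machines in parallel and take their product. The first has 3 states tracking the count of `p`s, saturating at 2; the second has 3 states tracking whether and how much of `pq` has been seen. A product state is a pair (one from each), accepting exactly when both do. Minimizing collapses redundant product states.
4 states suffice.
        p   q  
>  s0   s1  s0 
   s1   s2  s3 
   s2   s2  s2 
 * s3   s2  s3 
(> = start, * = accepting)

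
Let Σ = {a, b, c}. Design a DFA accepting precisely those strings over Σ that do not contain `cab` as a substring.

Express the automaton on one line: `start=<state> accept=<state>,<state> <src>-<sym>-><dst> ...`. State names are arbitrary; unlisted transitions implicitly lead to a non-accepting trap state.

Track partial matches of the forbidden pattern `cab`. State q3 is a dead state reached once `cab` has occurred; every other state accepts. q0 means no part of `cab` is currently matched.
4 states suffice.
        a   b   c  
>* q0   q0  q0  q1 
 * q1   q2  q0  q1 
 * q2   q0  q3  q1 
   q3   q3  q3  q3 
(> = start, * = accepting)

start=q0 accept=q0,q1,q2 q0-a->q0 q0-b->q0 q0-c->q1 q1-a->q2 q1-b->q0 q1-c->q1 q2-a->q0 q2-b->q3 q2-c->q1 q3-a->q3 q3-b->q3 q3-c->q3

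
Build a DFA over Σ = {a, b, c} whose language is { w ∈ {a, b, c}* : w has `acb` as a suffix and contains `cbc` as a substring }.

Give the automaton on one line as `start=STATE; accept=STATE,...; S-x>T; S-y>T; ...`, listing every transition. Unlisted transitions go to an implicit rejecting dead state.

start=s0; accept=s6; s0-a>s0; s0-b>s0; s0-c>s1; s1-a>s0; s1-b>s2; s1-c>s1; s2-a>s0; s2-b>s0; s2-c>s3; s3-a>s4; s3-b>s3; s3-c>s3; s4-a>s4; s4-b>s3; s4-c>s5; s5-a>s4; s5-b>s6; s5-c>s3; s6-a>s4; s6-b>s3; s6-c>s3

Run two small machines in parallel and take their product. The first has 4 states tracking how much of the suffix `acb` has currently been matched; the second has 4 states tracking whether and how much of `cbc` has been seen. A product state is a pair (one from each), accepting exactly when both do. Equivalent product states are then merged.
A 7-state machine:
        a   b   c  
>  s0   s0  s0  s1 
   s1   s0  s2  s1 
   s2   s0  s0  s3 
   s3   s4  s3  s3 
   s4   s4  s3  s5 
   s5   s4  s6  s3 
 * s6   s4  s3  s3 
(> = start, * = accepting)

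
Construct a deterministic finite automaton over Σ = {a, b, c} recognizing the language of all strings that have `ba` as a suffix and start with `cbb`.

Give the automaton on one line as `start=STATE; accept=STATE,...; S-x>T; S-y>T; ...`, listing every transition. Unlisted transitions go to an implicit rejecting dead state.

start=s0; accept=s5; s0-a>s1; s0-b>s1; s0-c>s2; s1-a>s1; s1-b>s1; s1-c>s1; s2-a>s1; s2-b>s3; s2-c>s1; s3-a>s1; s3-b>s4; s3-c>s1; s4-a>s5; s4-b>s4; s4-c>s6; s5-a>s6; s5-b>s4; s5-c>s6; s6-a>s6; s6-b>s4; s6-c>s6

Run two small machines in parallel and take their product. The first has 3 states tracking how much of the suffix `ba` has currently been matched; the second has 5 states tracking whether the input so far still matches the prefix `cbb`. A product state is a pair (one from each), accepting exactly when both do. After merging equivalent states the machine shrinks.
A 7-state machine:
        a   b   c  
>  s0   s1  s1  s2 
   s1   s1  s1  s1 
   s2   s1  s3  s1 
   s3   s1  s4  s1 
   s4   s5  s4  s6 
 * s5   s6  s4  s6 
   s6   s6  s4  s6 
(> = start, * = accepting)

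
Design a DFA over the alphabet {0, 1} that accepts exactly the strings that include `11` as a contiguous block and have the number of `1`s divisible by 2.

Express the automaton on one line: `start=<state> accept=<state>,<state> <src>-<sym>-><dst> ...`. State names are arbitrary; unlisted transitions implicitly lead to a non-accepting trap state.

Build one automaton per condition and run them in lockstep. The first has 3 states tracking whether and how much of `11` has been seen; the second has 2 states tracking the count of `1`s modulo 2. A product state is a pair (one from each), accepting exactly when both do.
With 6 states:
        0   1  
>  s0   s0  s1 
   s1   s2  s3 
   s2   s2  s4 
 * s3   s3  s5 
   s4   s0  s5 
   s5   s5  s3 
(> = start, * = accepting)

start=s0 accept=s3 s0-0->s0 s0-1->s1 s1-0->s2 s1-1->s3 s2-0->s2 s2-1->s4 s3-0->s3 s3-1->s5 s4-0->s0 s4-1->s5 s5-0->s5 s5-1->s3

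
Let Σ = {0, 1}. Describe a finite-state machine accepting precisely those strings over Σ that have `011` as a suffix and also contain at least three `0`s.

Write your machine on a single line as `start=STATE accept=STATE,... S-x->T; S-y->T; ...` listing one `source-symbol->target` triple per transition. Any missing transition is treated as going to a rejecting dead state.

Build one automaton per condition and run them in lockstep. One (4 states) tracks how much of the suffix `011` has currently been matched; the other (5 states) tracks the count of `0`s, saturating at 4. Each combined state is a pair, one component from each; accept when both components accept. After merging equivalent states the machine shrinks.
6 states suffice.
        0   1  
>  q0   q1  q0 
   q1   q2  q1 
   q2   q3  q2 
   q3   q3  q4 
   q4   q3  q5 
 * q5   q3  q2 
(> = start, * = accepting)

start=q0; accept=q5; q0-0->q1; q0-1->q0; q1-0->q2; q1-1->q1; q2-0->q3; q2-1->q2; q3-0->q3; q3-1->q4; q4-0->q3; q4-1->q5; q5-0->q3; q5-1->q2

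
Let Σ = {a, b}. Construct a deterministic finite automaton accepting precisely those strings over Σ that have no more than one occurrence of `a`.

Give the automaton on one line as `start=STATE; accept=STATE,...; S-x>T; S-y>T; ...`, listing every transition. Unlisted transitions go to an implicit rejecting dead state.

start=S0; accept=S0,S1; S0-a>S1; S0-b>S0; S1-a>S2; S1-b>S1; S2-a>S2; S2-b>S2

Count `a`s, saturating at 2: state S0 means no `a` yet, S1 means one `a` seen, S2 means more than one. Each `a` increments (capped at S2); other symbols loop. Accept from {S0, S1}.
A 3-state machine:
        a   b  
>* S0   S1  S0 
 * S1   S2  S1 
   S2   S2  S2 
(> = start, * = accepting)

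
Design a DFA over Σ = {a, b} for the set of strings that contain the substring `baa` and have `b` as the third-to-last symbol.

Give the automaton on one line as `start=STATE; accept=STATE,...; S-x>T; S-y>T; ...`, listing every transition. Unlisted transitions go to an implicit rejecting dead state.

Run two small machines in parallel and take their product. One (4 states) tracks whether and how much of `baa` has been seen; the other (15 states) tracks the last 3 symbols read. Each combined state is a pair, one component from each; accept when both components accept. After merging equivalent states the machine shrinks.
11 states suffice.
          a    b  
>  s0     s0   s1 
   s1     s2   s1 
   s2     s3   s1 
 * s3     s4   s5 
   s4     s4   s5 
   s5     s6   s7 
   s6     s3   s8 
   s7     s9  s10 
 * s8     s6   s7 
 * s9     s3   s8 
 * s10    s9  s10 
(> = start, * = accepting)

start=s0; accept=s3,s8,s9,s10; s0-a>s0; s0-b>s1; s1-a>s2; s1-b>s1; s2-a>s3; s2-b>s1; s3-a>s4; s3-b>s5; s4-a>s4; s4-b>s5; s5-a>s6; s5-b>s7; s6-a>s3; s6-b>s8; s7-a>s9; s7-b>s10; s8-a>s6; s8-b>s7; s9-a>s3; s9-b>s8; s10-a>s9; s10-b>s10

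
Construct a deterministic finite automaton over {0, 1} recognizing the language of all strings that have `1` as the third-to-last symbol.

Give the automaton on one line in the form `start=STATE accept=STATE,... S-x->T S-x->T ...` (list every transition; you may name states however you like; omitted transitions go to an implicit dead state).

start=S0 accept=S11,S12,S13,S14 S0-0->S1 S0-1->S2 S1-0->S3 S1-1->S4 S2-0->S5 S2-1->S6 S3-0->S7 S3-1->S8 S4-0->S9 S4-1->S10 S5-0->S11 S5-1->S12 S6-0->S13 S6-1->S14 S7-0->S7 S7-1->S8 S8-0->S9 S8-1->S10 S9-0->S11 S9-1->S12 S10-0->S13 S10-1->S14 S11-0->S7 S11-1->S8 S12-0->S9 S12-1->S10 S13-0->S11 S13-1->S12 S14-0->S13 S14-1->S14

Because acceptance depends on a position counted from the end, the machine has to buffer the most recent 3 symbols. Make each state the string of the last up-to-3 symbols read; on input `x` shift the window left and append `x`. Accept when the buffered window has length 3 and begins with `1`.
15 states suffice.
          0    1  
>  S0     S1   S2 
   S1     S3   S4 
   S2     S5   S6 
   S3     S7   S8 
   S4     S9  S10 
   S5    S11  S12 
   S6    S13  S14 
   S7     S7   S8 
   S8     S9  S10 
   S9    S11  S12 
   S10   S13  S14 
 * S11    S7   S8 
 * S12    S9  S10 
 * S13   S11  S12 
 * S14   S13  S14 
(> = start, * = accepting)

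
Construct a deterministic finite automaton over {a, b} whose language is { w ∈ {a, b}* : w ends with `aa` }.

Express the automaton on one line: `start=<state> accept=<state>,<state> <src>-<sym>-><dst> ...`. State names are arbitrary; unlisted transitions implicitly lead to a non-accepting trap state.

Remember how much of `aa` the current input suffix matches. State q0 means no match yet; q1 means the last symbol is `a`; q2 means the last 2 symbols are `aa`. Only q2 accepts. On a mismatch, fall back to the longest proper suffix that is still a prefix of `aa`.
3 states suffice.
        a   b  
>  q0   q1  q0 
   q1   q2  q0 
 * q2   q2  q0 
(> = start, * = accepting)

start=q0 accept=q2 q0-a->q1 q0-b->q0 q1-a->q2 q1-b->q0 q2-a->q2 q2-b->q0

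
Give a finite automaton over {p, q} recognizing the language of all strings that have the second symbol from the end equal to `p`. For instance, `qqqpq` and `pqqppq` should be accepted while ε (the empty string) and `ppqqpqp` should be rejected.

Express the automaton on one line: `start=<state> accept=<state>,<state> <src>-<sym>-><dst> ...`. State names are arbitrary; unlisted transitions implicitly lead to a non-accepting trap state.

start=A accept=D,E A-p->B A-q->C B-p->D B-q->E C-p->F C-q->G D-p->D D-q->E E-p->F E-q->G F-p->D F-q->E G-p->F G-q->G

A DFA must remember the last 2 symbols (since which symbol is second-to-last isn't known until the input ends). Use one state per possible window of the last ≤2 symbols; accept from those whose window starts with `p`.
       p  q 
>  A   B  C 
   B   D  E 
   C   F  G 
 * D   D  E 
 * E   F  G 
   F   D  E 
   G   F  G 
(> = start, * = accepting)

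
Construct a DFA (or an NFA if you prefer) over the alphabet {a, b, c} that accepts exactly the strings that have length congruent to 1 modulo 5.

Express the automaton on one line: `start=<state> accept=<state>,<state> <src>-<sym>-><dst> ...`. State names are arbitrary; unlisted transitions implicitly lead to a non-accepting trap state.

Only the length mod 5 matters, so use a 5-cycle: from any state, every input symbol moves to the next state, wrapping S4 back to S0. Mark S1 accepting.
        a   b   c  
>  S0   S1  S1  S1 
 * S1   S2  S2  S2 
   S2   S3  S3  S3 
   S3   S4  S4  S4 
   S4   S0  S0  S0 
(> = start, * = accepting)

start=S0 accept=S1 S0-a->S1 S0-b->S1 S0-c->S1 S1-a->S2 S1-b->S2 S1-c->S2 S2-a->S3 S2-b->S3 S2-c->S3 S3-a->S4 S3-b->S4 S3-c->S4 S4-a->S0 S4-b->S0 S4-c->S0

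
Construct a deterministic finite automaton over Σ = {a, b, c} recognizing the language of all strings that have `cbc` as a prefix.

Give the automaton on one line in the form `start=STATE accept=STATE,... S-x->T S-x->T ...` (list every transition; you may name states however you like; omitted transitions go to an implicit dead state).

Check the first 3 symbols one by one: s0 through s2 record how many have matched `cbc` so far; any wrong symbol goes to the dead state s4. After all 3 match we enter the accepting sink s3.
A 5-state machine:
        a   b   c  
>  s0   s4  s4  s1 
   s1   s4  s2  s4 
   s2   s4  s4  s3 
 * s3   s3  s3  s3 
   s4   s4  s4  s4 
(> = start, * = accepting)

start=s0 accept=s3 s0-a->s4 s0-b->s4 s0-c->s1 s1-a->s4 s1-b->s2 s1-c->s4 s2-a->s4 s2-b->s4 s2-c->s3 s3-a->s3 s3-b->s3 s3-c->s3 s4-a->s4 s4-b->s4 s4-c->s4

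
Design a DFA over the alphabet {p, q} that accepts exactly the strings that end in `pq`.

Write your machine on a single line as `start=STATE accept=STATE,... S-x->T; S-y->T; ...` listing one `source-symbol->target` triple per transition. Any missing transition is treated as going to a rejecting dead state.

start=A; accept=C; A-p->B; A-q->A; B-p->B; B-q->C; C-p->B; C-q->A

Remember how much of `pq` the current input suffix matches. State A means no match yet; B means the last symbol is `p`; C means the last 2 symbols are `pq`. Only C accepts. On a mismatch, fall back to the longest proper suffix that is still a prefix of `pq`.
       p  q 
>  A   B  A 
   B   B  C 
 * C   B  A 
(> = start, * = accepting)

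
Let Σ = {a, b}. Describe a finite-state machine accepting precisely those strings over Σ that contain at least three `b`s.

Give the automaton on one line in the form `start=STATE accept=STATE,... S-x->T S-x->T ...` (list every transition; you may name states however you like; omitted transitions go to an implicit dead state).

Only the number of `b`s matters, and only up to 4. Make a chain s0 → s1 → s2 → s3 → s4 advanced by each `b` (with s4 absorbing); every other symbol self-loops. The accepting set is {s3, s4}.
A 5-state machine:
        a   b  
>  s0   s0  s1 
   s1   s1  s2 
   s2   s2  s3 
 * s3   s3  s4 
 * s4   s4  s4 
(> = start, * = accepting)

start=s0 accept=s3,s4 s0-a->s0 s0-b->s1 s1-a->s1 s1-b->s2 s2-a->s2 s2-b->s3 s3-a->s3 s3-b->s4 s4-a->s4 s4-b->s4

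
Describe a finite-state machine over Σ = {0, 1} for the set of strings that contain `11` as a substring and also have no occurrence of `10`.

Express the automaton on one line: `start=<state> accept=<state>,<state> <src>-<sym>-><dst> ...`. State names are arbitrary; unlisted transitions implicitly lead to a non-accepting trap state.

Build one automaton per condition and run them in lockstep. One (3 states) tracks whether and how much of `11` has been seen; the other (3 states) tracks partial matches of the forbidden pattern `10`. Each combined state is a pair, one component from each; accept when both components accept.
With 6 states:
        0   1  
>  q0   q0  q1 
   q1   q2  q3 
   q2   q2  q4 
 * q3   q5  q3 
   q4   q2  q5 
   q5   q5  q5 
(> = start, * = accepting)

start=q0 accept=q3 q0-0->q0 q0-1->q1 q1-0->q2 q1-1->q3 q2-0->q2 q2-1->q4 q3-0->q5 q3-1->q3 q4-0->q2 q4-1->q5 q5-0->q5 q5-1->q5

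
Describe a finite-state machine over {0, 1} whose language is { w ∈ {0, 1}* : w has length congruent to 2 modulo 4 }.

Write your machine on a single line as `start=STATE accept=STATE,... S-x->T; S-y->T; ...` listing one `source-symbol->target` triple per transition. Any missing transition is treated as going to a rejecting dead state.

start=q0; accept=q2; q0-0->q1; q0-1->q1; q1-0->q2; q1-1->q2; q2-0->q3; q2-1->q3; q3-0->q0; q3-1->q0

Count input length modulo 4: every symbol advances one step around the cycle q0 → q1 → q2 → q3 → q0. Accept at q2.
        0   1  
>  q0   q1  q1 
   q1   q2  q2 
 * q2   q3  q3 
   q3   q0  q0 
(> = start, * = accepting)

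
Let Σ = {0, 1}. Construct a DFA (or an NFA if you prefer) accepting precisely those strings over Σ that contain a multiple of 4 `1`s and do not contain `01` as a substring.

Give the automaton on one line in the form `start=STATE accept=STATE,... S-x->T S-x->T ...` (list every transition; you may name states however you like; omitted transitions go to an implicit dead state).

start=q0 accept=q0,q1 q0-0->q1 q0-1->q2 q1-0->q1 q1-1->q3 q2-0->q3 q2-1->q4 q3-0->q3 q3-1->q3 q4-0->q3 q4-1->q5 q5-0->q3 q5-1->q0

Handle the two conditions separately and then intersect. One (4 states) tracks the count of `1`s modulo 4; the other (3 states) tracks partial matches of the forbidden pattern `01`. Each combined state is a pair, one component from each; accept when both components accept. Minimizing collapses redundant product states.
A 6-state machine:
        0   1  
>* q0   q1  q2 
 * q1   q1  q3 
   q2   q3  q4 
   q3   q3  q3 
   q4   q3  q5 
   q5   q3  q0 
(> = start, * = accepting)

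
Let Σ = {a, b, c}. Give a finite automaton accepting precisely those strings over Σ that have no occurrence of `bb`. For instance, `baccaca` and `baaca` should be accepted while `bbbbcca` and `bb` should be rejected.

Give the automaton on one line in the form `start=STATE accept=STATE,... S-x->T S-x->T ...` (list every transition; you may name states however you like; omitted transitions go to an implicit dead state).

start=q0 accept=q0,q1 q0-a->q0 q0-b->q1 q0-c->q0 q1-a->q0 q1-b->q2 q1-c->q0 q2-a->q2 q2-b->q2 q2-c->q2

This is the complement of 'contains `bb`'. Use the same substring-matching states — q0 through q2 holding how much of `bb` has just been matched — but flip the accepting set: everything except the trap q2 accepts.
        a   b   c  
>* q0   q0  q1  q0 
 * q1   q0  q2  q0 
   q2   q2  q2  q2 
(> = start, * = accepting)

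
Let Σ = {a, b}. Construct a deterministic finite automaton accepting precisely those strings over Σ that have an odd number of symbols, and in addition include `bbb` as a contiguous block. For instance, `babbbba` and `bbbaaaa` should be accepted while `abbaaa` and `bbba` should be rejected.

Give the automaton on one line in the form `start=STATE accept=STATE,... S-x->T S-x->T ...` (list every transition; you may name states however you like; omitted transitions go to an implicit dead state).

start=q0 accept=q6 q0-a->q1 q0-b->q2 q1-a->q0 q1-b->q3 q2-a->q0 q2-b->q4 q3-a->q1 q3-b->q5 q4-a->q1 q4-b->q6 q5-a->q0 q5-b->q7 q6-a->q7 q6-b->q7 q7-a->q6 q7-b->q6

Build one automaton per condition and run them in lockstep. One (2 states) tracks the input length modulo 2; the other (4 states) tracks whether and how much of `bbb` has been seen. Each combined state is a pair, one component from each; accept when both components accept.
8 states suffice.
        a   b  
>  q0   q1  q2 
   q1   q0  q3 
   q2   q0  q4 
   q3   q1  q5 
   q4   q1  q6 
   q5   q0  q7 
 * q6   q7  q7 
   q7   q6  q6 
(> = start, * = accepting)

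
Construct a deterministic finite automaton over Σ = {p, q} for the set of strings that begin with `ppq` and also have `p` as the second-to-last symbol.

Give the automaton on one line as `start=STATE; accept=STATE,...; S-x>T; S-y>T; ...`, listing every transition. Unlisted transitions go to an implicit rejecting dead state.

start=A; accept=E,H; A-p>B; A-q>C; B-p>D; B-q>C; C-p>C; C-q>C; D-p>C; D-q>E; E-p>F; E-q>G; F-p>H; F-q>E; G-p>F; G-q>G; H-p>H; H-q>E

Run two small machines in parallel and take their product. The first has 5 states tracking whether the input so far still matches the prefix `ppq`; the second has 7 states tracking the last 2 symbols read. A product state is a pair (one from each), accepting exactly when both do. Minimizing collapses redundant product states.
An 8-state machine:
       p  q 
>  A   B  C 
   B   D  C 
   C   C  C 
   D   C  E 
 * E   F  G 
   F   H  E 
   G   F  G 
 * H   H  E 
(> = start, * = accepting)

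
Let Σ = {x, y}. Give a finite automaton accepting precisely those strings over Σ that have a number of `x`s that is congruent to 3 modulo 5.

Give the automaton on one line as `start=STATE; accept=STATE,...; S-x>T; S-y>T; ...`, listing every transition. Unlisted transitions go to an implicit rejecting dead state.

The only thing that matters is how many `x`s have appeared, reduced mod 5. Use one state per residue: q0 for 0, …, q4 for 4. Reading `x` moves to the next residue; anything else stays put. q3 is accepting.
A 5-state machine:
        x   y  
>  q0   q1  q0 
   q1   q2  q1 
   q2   q3  q2 
 * q3   q4  q3 
   q4   q0  q4 
(> = start, * = accepting)

start=q0; accept=q3; q0-x>q1; q0-y>q0; q1-x>q2; q1-y>q1; q2-x>q3; q2-y>q2; q3-x>q4; q3-y>q3; q4-x>q0; q4-y>q4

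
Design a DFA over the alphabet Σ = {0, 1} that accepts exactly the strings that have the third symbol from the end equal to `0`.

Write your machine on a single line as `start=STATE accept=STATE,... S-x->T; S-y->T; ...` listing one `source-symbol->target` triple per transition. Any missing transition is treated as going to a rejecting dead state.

A DFA must remember the last 3 symbols (since which symbol is third-to-last isn't known until the input ends). Use one state per possible window of the last ≤3 symbols; accept from those whose window starts with `0`.
A 15-state machine:
          0    1  
>  q0     q1   q2 
   q1     q3   q4 
   q2     q5   q6 
   q3     q7   q8 
   q4     q9  q10 
   q5    q11  q12 
   q6    q13  q14 
 * q7     q7   q8 
 * q8     q9  q10 
 * q9    q11  q12 
 * q10   q13  q14 
   q11    q7   q8 
   q12    q9  q10 
   q13   q11  q12 
   q14   q13  q14 
(> = start, * = accepting)

start=q0; accept=q7,q8,q9,q10; q0-0->q1; q0-1->q2; q1-0->q3; q1-1->q4; q2-0->q5; q2-1->q6; q3-0->q7; q3-1->q8; q4-0->q9; q4-1->q10; q5-0->q11; q5-1->q12; q6-0->q13; q6-1->q14; q7-0->q7; q7-1->q8; q8-0->q9; q8-1->q10; q9-0->q11; q9-1->q12; q10-0->q13; q10-1->q14; q11-0->q7; q11-1->q8; q12-0->q9; q12-1->q10; q13-0->q11; q13-1->q12; q14-0->q13; q14-1->q14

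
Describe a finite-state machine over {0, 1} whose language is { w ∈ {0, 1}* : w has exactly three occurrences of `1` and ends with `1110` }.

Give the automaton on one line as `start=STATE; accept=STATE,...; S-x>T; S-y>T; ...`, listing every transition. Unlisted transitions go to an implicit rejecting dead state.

start=q0; accept=q9; q0-0>q0; q0-1>q1; q1-0>q2; q1-1>q3; q2-0>q2; q2-1>q4; q3-0>q5; q3-1>q6; q4-0>q5; q4-1>q7; q5-0>q5; q5-1>q8; q6-0>q9; q6-1>q10; q7-0>q11; q7-1>q10; q8-0>q11; q8-1>q12; q9-0>q11; q9-1>q13; q10-0>q14; q10-1>q10; q11-0>q11; q11-1>q13; q12-0>q15; q12-1>q10; q13-0>q15; q13-1>q12; q14-0>q15; q14-1>q13; q15-0>q15; q15-1>q13

Handle the two conditions separately and then intersect. One (5 states) tracks the count of `1`s, saturating at 4; the other (5 states) tracks how much of the suffix `1110` has currently been matched. Each combined state is a pair, one component from each; accept when both components accept.
A 16-state machine:
          0    1  
>  q0     q0   q1 
   q1     q2   q3 
   q2     q2   q4 
   q3     q5   q6 
   q4     q5   q7 
   q5     q5   q8 
   q6     q9  q10 
   q7    q11  q10 
   q8    q11  q12 
 * q9    q11  q13 
   q10   q14  q10 
   q11   q11  q13 
   q12   q15  q10 
   q13   q15  q12 
   q14   q15  q13 
   q15   q15  q13 
(> = start, * = accepting)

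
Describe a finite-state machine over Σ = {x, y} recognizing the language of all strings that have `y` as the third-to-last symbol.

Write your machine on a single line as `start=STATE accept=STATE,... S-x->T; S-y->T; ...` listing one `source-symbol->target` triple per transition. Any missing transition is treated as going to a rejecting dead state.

start=q0; accept=q11,q12,q13,q14; q0-x->q1; q0-y->q2; q1-x->q3; q1-y->q4; q2-x->q5; q2-y->q6; q3-x->q7; q3-y->q8; q4-x->q9; q4-y->q10; q5-x->q11; q5-y->q12; q6-x->q13; q6-y->q14; q7-x->q7; q7-y->q8; q8-x->q9; q8-y->q10; q9-x->q11; q9-y->q12; q10-x->q13; q10-y->q14; q11-x->q7; q11-y->q8; q12-x->q9; q12-y->q10; q13-x->q11; q13-y->q12; q14-x->q13; q14-y->q14

Because acceptance depends on a position counted from the end, the machine has to buffer the most recent 3 symbols. Make each state the string of the last up-to-3 symbols read; on input `x` shift the window left and append `x`. Accept when the buffered window has length 3 and begins with `y`.
With 15 states:
          x    y  
>  q0     q1   q2 
   q1     q3   q4 
   q2     q5   q6 
   q3     q7   q8 
   q4     q9  q10 
   q5    q11  q12 
   q6    q13  q14 
   q7     q7   q8 
   q8     q9  q10 
   q9    q11  q12 
   q10   q13  q14 
 * q11    q7   q8 
 * q12    q9  q10 
 * q13   q11  q12 
 * q14   q13  q14 
(> = start, * = accepting)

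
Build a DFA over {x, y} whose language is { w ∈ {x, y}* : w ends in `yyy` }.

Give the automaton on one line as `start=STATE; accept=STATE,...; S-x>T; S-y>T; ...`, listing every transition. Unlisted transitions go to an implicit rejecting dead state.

start=q0; accept=q3; q0-x>q0; q0-y>q1; q1-x>q0; q1-y>q2; q2-x>q0; q2-y>q3; q3-x>q0; q3-y>q3

Let each state record the length of the longest suffix of the input read so far that is also a prefix of `yyy`. q1 means the last symbol is `y`; q2 means the last 2 symbols are `yy`; q3 means the last 3 symbols are `yyy`. Accept only at q3, where the string currently ends in `yyy`.
4 states suffice.
        x   y  
>  q0   q0  q1 
   q1   q0  q2 
   q2   q0  q3 
 * q3   q0  q3 
(> = start, * = accepting)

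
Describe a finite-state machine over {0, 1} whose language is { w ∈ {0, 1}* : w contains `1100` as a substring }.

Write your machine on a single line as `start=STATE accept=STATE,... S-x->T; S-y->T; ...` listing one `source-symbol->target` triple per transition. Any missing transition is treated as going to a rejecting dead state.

start=q0; accept=q4; q0-0->q0; q0-1->q1; q1-0->q0; q1-1->q2; q2-0->q3; q2-1->q2; q3-0->q4; q3-1->q1; q4-0->q4; q4-1->q4

Track how much of `1100` has been matched so far: state q0 is no progress, q4 is the absorbing accept state reached once `1100` has occurred. Intermediate states record partial matches; on a mismatch, fall back to the longest reusable overlap.
5 states suffice.
        0   1  
>  q0   q0  q1 
   q1   q0  q2 
   q2   q3  q2 
   q3   q4  q1 
 * q4   q4  q4 
(> = start, * = accepting)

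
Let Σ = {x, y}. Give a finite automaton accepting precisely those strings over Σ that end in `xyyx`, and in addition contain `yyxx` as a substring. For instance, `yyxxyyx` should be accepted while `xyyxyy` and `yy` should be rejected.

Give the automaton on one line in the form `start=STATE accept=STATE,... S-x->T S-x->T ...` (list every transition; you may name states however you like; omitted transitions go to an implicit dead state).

start=q0 accept=q7 q0-x->q0 q0-y->q1 q1-x->q0 q1-y->q2 q2-x->q3 q2-y->q2 q3-x->q4 q3-y->q1 q4-x->q4 q4-y->q5 q5-x->q4 q5-y->q6 q6-x->q7 q6-y->q8 q7-x->q4 q7-y->q5 q8-x->q4 q8-y->q8

Run two small machines in parallel and take their product. The first has 5 states tracking how much of the suffix `xyyx` has currently been matched; the second has 5 states tracking whether and how much of `yyxx` has been seen. A product state is a pair (one from each), accepting exactly when both do. After merging equivalent states the machine shrinks.
With 9 states:
        x   y  
>  q0   q0  q1 
   q1   q0  q2 
   q2   q3  q2 
   q3   q4  q1 
   q4   q4  q5 
   q5   q4  q6 
   q6   q7  q8 
 * q7   q4  q5 
   q8   q4  q8 
(> = start, * = accepting)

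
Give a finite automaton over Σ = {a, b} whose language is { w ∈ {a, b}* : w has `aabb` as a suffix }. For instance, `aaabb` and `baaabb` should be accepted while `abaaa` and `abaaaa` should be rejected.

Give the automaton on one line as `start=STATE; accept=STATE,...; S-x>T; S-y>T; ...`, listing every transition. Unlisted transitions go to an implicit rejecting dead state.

start=q0; accept=q4; q0-a>q1; q0-b>q0; q1-a>q2; q1-b>q0; q2-a>q2; q2-b>q3; q3-a>q1; q3-b>q4; q4-a>q1; q4-b>q0

Let each state record the length of the longest suffix of the input read so far that is also a prefix of `aabb`. q1 means the last symbol is `a`; q2 means the last 2 symbols are `aa`; q3 means the last 3 symbols are `aab`; q4 means the last 4 symbols are `aabb`. Accept only at q4, where the string currently ends in `aabb`.
A 5-state machine:
        a   b  
>  q0   q1  q0 
   q1   q2  q0 
   q2   q2  q3 
   q3   q1  q4 
 * q4   q1  q0 
(> = start, * = accepting)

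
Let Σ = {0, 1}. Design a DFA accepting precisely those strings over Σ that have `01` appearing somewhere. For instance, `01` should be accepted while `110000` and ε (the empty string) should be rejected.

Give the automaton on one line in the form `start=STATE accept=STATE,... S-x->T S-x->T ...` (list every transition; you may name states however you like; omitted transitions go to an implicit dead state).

start=s0 accept=s2 s0-0->s1 s0-1->s0 s1-0->s1 s1-1->s2 s2-0->s2 s2-1->s2

Track how much of `01` has been matched so far: state s0 is no progress, s2 is the absorbing accept state reached once `01` has occurred. Intermediate states record partial matches; on a mismatch, fall back to the longest reusable overlap.
        0   1  
>  s0   s1  s0 
   s1   s1  s2 
 * s2   s2  s2 
(> = start, * = accepting)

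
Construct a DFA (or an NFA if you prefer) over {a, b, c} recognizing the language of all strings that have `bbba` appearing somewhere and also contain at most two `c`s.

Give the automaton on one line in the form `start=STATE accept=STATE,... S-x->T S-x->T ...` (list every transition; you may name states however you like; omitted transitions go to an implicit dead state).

Handle the two conditions separately and then intersect. The first has 5 states tracking whether and how much of `bbba` has been seen; the second has 4 states tracking the count of `c`s, saturating at 3. A product state is a pair (one from each), accepting exactly when both do.
A 20-state machine:
          a    b    c  
>  q0     q0   q1   q2 
   q1     q0   q3   q2 
   q2     q2   q4   q5 
   q3     q0   q6   q2 
   q4     q2   q7   q5 
   q5     q5   q8   q9 
   q6    q10   q6   q2 
   q7     q2  q11   q5 
   q8     q5  q12   q9 
   q9     q9  q13   q9 
 * q10   q10  q10  q14 
   q11   q14  q11   q5 
   q12    q5  q15   q9 
   q13    q9  q16   q9 
 * q14   q14  q14  q17 
   q15   q17  q15   q9 
   q16    q9  q18   q9 
 * q17   q17  q17  q19 
   q18   q19  q18   q9 
   q19   q19  q19  q19 
(> = start, * = accepting)

start=q0 accept=q10,q14,q17 q0-a->q0 q0-b->q1 q0-c->q2 q1-a->q0 q1-b->q3 q1-c->q2 q2-a->q2 q2-b->q4 q2-c->q5 q3-a->q0 q3-b->q6 q3-c->q2 q4-a->q2 q4-b->q7 q4-c->q5 q5-a->q5 q5-b->q8 q5-c->q9 q6-a->q10 q6-b->q6 q6-c->q2 q7-a->q2 q7-b->q11 q7-c->q5 q8-a->q5 q8-b->q12 q8-c->q9 q9-a->q9 q9-b->q13 q9-c->q9 q10-a->q10 q10-b->q10 q10-c->q14 q11-a->q14 q11-b->q11 q11-c->q5 q12-a->q5 q12-b->q15 q12-c->q9 q13-a->q9 q13-b->q16 q13-c->q9 q14-a->q14 q14-b->q14 q14-c->q17 q15-a->q17 q15-b->q15 q15-c->q9 q16-a->q9 q16-b->q18 q16-c->q9 q17-a->q17 q17-b->q17 q17-c->q19 q18-a->q19 q18-b->q18 q18-c->q9 q19-a->q19 q19-b->q19 q19-c->q19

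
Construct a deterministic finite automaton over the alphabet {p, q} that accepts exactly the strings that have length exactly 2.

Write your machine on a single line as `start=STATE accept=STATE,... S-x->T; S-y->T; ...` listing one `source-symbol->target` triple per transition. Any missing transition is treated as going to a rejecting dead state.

Count input length up to 3: every symbol moves from A toward D, which means 'more than 2' and absorbs. Accept from {C}.
       p  q 
>  A   B  B 
   B   C  C 
 * C   D  D 
   D   D  D 
(> = start, * = accepting)

start=A; accept=C; A-p->B; A-q->B; B-p->C; B-q->C; C-p->D; C-q->D; D-p->D; D-q->D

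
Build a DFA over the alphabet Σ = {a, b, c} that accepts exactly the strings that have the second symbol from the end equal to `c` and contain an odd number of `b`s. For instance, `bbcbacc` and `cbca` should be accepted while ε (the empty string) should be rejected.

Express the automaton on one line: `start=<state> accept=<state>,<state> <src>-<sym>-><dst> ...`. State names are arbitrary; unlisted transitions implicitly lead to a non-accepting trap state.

start=q0 accept=q4,q5 q0-a->q0 q0-b->q1 q0-c->q2 q1-a->q1 q1-b->q0 q1-c->q3 q2-a->q0 q2-b->q4 q2-c->q2 q3-a->q4 q3-b->q0 q3-c->q5 q4-a->q1 q4-b->q0 q4-c->q3 q5-a->q4 q5-b->q0 q5-c->q5

Handle the two conditions separately and then intersect. One (13 states) tracks the last 2 symbols read; the other (2 states) tracks the count of `b`s modulo 2. Each combined state is a pair, one component from each; accept when both components accept. After merging equivalent states the machine shrinks.
6 states suffice.
        a   b   c  
>  q0   q0  q1  q2 
   q1   q1  q0  q3 
   q2   q0  q4  q2 
   q3   q4  q0  q5 
 * q4   q1  q0  q3 
 * q5   q4  q0  q5 
(> = start, * = accepting)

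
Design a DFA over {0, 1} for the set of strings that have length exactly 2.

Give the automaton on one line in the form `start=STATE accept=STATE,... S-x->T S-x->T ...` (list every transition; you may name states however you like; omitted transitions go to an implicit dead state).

We only need to distinguish lengths 0, 1, …, 2, and '>2'. Chain S0 → S1 → S2 → S3 on every symbol, with S3 looping. Accepting states: {S2}.
4 states suffice.
        0   1  
>  S0   S1  S1 
   S1   S2  S2 
 * S2   S3  S3 
   S3   S3  S3 
(> = start, * = accepting)

start=S0 accept=S2 S0-0->S1 S0-1->S1 S1-0->S2 S1-1->S2 S2-0->S3 S2-1->S3 S3-0->S3 S3-1->S3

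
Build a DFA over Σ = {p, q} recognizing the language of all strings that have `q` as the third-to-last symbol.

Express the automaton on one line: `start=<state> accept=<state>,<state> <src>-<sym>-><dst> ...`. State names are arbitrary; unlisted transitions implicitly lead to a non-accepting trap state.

A DFA must remember the last 3 symbols (since which symbol is third-to-last isn't known until the input ends). Use one state per possible window of the last ≤3 symbols; accept from those whose window starts with `q`.
A 15-state machine:
          p    q  
>  s0     s1   s2 
   s1     s3   s4 
   s2     s5   s6 
   s3     s7   s8 
   s4     s9  s10 
   s5    s11  s12 
   s6    s13  s14 
   s7     s7   s8 
   s8     s9  s10 
   s9    s11  s12 
   s10   s13  s14 
 * s11    s7   s8 
 * s12    s9  s10 
 * s13   s11  s12 
 * s14   s13  s14 
(> = start, * = accepting)

start=s0 accept=s11,s12,s13,s14 s0-p->s1 s0-q->s2 s1-p->s3 s1-q->s4 s2-p->s5 s2-q->s6 s3-p->s7 s3-q->s8 s4-p->s9 s4-q->s10 s5-p->s11 s5-q->s12 s6-p->s13 s6-q->s14 s7-p->s7 s7-q->s8 s8-p->s9 s8-q->s10 s9-p->s11 s9-q->s12 s10-p->s13 s10-q->s14 s11-p->s7 s11-q->s8 s12-p->s9 s12-q->s10 s13-p->s11 s13-q->s12 s14-p->s13 s14-q->s14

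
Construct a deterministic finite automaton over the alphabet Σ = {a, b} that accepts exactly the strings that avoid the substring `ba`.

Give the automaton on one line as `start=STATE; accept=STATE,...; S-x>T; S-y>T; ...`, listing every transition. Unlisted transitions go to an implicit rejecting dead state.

This is the complement of 'contains `ba`'. Use the same substring-matching states — q0 through q2 holding how much of `ba` has just been matched — but flip the accepting set: everything except the trap q2 accepts.
With 3 states:
        a   b  
>* q0   q0  q1 
 * q1   q2  q1 
   q2   q2  q2 
(> = start, * = accepting)

start=q0; accept=q0,q1; q0-a>q0; q0-b>q1; q1-a>q2; q1-b>q1; q2-a>q2; q2-b>q2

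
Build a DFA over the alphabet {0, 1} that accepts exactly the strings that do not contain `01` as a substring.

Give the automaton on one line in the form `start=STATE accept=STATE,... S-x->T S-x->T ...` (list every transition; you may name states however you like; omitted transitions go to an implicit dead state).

Track partial matches of the forbidden pattern `01`. State S2 is a dead state reached once `01` has occurred; every other state accepts. S0 means no part of `01` is currently matched.
3 states suffice.
        0   1  
>* S0   S1  S0 
 * S1   S1  S2 
   S2   S2  S2 
(> = start, * = accepting)

start=S0 accept=S0,S1 S0-0->S1 S0-1->S0 S1-0->S1 S1-1->S2 S2-0->S2 S2-1->S2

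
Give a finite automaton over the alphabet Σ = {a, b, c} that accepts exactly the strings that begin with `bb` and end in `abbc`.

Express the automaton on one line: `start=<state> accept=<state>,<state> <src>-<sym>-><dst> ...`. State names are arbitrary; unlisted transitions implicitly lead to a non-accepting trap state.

start=S0 accept=S7 S0-a->S1 S0-b->S2 S0-c->S1 S1-a->S1 S1-b->S1 S1-c->S1 S2-a->S1 S2-b->S3 S2-c->S1 S3-a->S4 S3-b->S3 S3-c->S3 S4-a->S4 S4-b->S5 S4-c->S3 S5-a->S4 S5-b->S6 S5-c->S3 S6-a->S4 S6-b->S3 S6-c->S7 S7-a->S4 S7-b->S3 S7-c->S3

Run two small machines in parallel and take their product. One (4 states) tracks whether the input so far still matches the prefix `bb`; the other (5 states) tracks how much of the suffix `abbc` has currently been matched. Each combined state is a pair, one component from each; accept when both components accept. After merging equivalent states the machine shrinks.
With 8 states:
        a   b   c  
>  S0   S1  S2  S1 
   S1   S1  S1  S1 
   S2   S1  S3  S1 
   S3   S4  S3  S3 
   S4   S4  S5  S3 
   S5   S4  S6  S3 
   S6   S4  S3  S7 
 * S7   S4  S3  S3 
(> = start, * = accepting)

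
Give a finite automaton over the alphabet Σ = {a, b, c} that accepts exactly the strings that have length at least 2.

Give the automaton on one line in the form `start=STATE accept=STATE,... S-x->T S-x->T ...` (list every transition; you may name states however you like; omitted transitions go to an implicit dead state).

Count input length up to 3: every symbol moves from s0 toward s3, which means 'more than 2' and absorbs. Accept from {s2, s3}.
A 4-state machine:
        a   b   c  
>  s0   s1  s1  s1 
   s1   s2  s2  s2 
 * s2   s3  s3  s3 
 * s3   s3  s3  s3 
(> = start, * = accepting)

start=s0 accept=s2,s3 s0-a->s1 s0-b->s1 s0-c->s1 s1-a->s2 s1-b->s2 s1-c->s2 s2-a->s3 s2-b->s3 s2-c->s3 s3-a->s3 s3-b->s3 s3-c->s3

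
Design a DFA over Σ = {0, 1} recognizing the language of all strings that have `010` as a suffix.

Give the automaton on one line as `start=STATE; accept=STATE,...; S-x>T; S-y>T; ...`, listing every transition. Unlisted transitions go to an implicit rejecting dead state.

start=s0; accept=s3; s0-0>s1; s0-1>s0; s1-0>s1; s1-1>s2; s2-0>s3; s2-1>s0; s3-0>s1; s3-1>s2

Let each state record the length of the longest suffix of the input read so far that is also a prefix of `010`. s1 means the last symbol is `0`; s2 means the last 2 symbols are `01`; s3 means the last 3 symbols are `010`. Accept only at s3, where the string currently ends in `010`.
With 4 states:
        0   1  
>  s0   s1  s0 
   s1   s1  s2 
   s2   s3  s0 
 * s3   s1  s2 
(> = start, * = accepting)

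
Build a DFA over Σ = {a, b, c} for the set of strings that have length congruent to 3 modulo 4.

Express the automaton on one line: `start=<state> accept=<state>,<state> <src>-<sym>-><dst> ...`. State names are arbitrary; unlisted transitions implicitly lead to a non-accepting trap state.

Only the length mod 4 matters, so use a 4-cycle: from any state, every input symbol moves to the next state, wrapping S3 back to S0. Mark S3 accepting.
With 4 states:
        a   b   c  
>  S0   S1  S1  S1 
   S1   S2  S2  S2 
   S2   S3  S3  S3 
 * S3   S0  S0  S0 
(> = start, * = accepting)

start=S0 accept=S3 S0-a->S1 S0-b->S1 S0-c->S1 S1-a->S2 S1-b->S2 S1-c->S2 S2-a->S3 S2-b->S3 S2-c->S3 S3-a->S0 S3-b->S0 S3-c->S0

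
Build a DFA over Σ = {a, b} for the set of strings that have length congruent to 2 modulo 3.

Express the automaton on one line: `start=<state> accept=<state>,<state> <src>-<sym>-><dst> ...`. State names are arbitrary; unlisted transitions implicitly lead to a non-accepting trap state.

Count input length modulo 3: every symbol advances one step around the cycle S0 → S1 → S2 → S0. Accept at S2.
With 3 states:
        a   b  
>  S0   S1  S1 
   S1   S2  S2 
 * S2   S0  S0 
(> = start, * = accepting)

start=S0 accept=S2 S0-a->S1 S0-b->S1 S1-a->S2 S1-b->S2 S2-a->S0 S2-b->S0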